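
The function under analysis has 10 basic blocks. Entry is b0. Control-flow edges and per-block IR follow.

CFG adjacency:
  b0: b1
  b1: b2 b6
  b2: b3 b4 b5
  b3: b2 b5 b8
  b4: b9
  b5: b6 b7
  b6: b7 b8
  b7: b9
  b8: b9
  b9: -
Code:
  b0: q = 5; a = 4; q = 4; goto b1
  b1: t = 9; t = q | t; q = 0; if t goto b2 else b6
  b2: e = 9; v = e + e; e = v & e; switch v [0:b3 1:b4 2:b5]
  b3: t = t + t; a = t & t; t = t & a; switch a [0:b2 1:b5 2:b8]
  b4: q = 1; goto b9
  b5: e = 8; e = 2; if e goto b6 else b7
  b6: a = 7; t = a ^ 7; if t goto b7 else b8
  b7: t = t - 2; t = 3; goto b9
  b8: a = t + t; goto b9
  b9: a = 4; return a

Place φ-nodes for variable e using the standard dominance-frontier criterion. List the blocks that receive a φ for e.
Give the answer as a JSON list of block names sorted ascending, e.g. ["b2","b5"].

Answer: ["b2", "b6", "b7", "b8", "b9"]

Derivation:
idom tree: b1←b0 b2←b1 b3←b2 b4←b2 b5←b2 b6←b1 b7←b1 b8←b1 b9←b1
Join-block Dom:
  b2: preds {b1,b3}: {b0,b1} ∩ {b0,b1,b2,b3} = {b0,b1}; idom=b1
  b5: preds {b2,b3}: {b0,b1,b2} ∩ {b0,b1,b2,b3} = {b0,b1,b2}; idom=b2
  b6: preds {b1,b5}: {b0,b1} ∩ {b0,b1,b2,b5} = {b0,b1}; idom=b1
  b7: preds {b5,b6}: {b0,b1,b2,b5} ∩ {b0,b1,b6} = {b0,b1}; idom=b1
  b8: preds {b3,b6}: {b0,b1,b2,b3} ∩ {b0,b1,b6} = {b0,b1}; idom=b1
  b9: preds {b4,b7,b8}: {b0,b1,b2,b4} ∩ {b0,b1,b7} ∩ {b0,b1,b8} = {b0,b1}; idom=b1

DF walk-up:
  b2←b1: walk · to b1
  b2←b3: walk b3→b2 to b1
  b5←b2: walk · to b2
  b5←b3: walk b3 to b2
  b6←b1: walk · to b1
  b6←b5: walk b5→b2 to b1
  b7←b5: walk b5→b2 to b1
  b7←b6: walk b6 to b1
  b8←b3: walk b3→b2 to b1
  b8←b6: walk b6 to b1
  b9←b4: walk b4→b2 to b1
  b9←b7: walk b7 to b1
  b9←b8: walk b8 to b1
  b0 → ∅
  b1 → ∅
  b2 → {b2,b6,b7,b8,b9}
  b3 → {b2,b5,b8}
  b4 → {b9}
  b5 → {b6,b7}
  b6 → {b7,b8}
  b7 → {b9}
  b8 → {b9}
  b9 → ∅

φ for e: defs {b2,b5}
  DF⁺ = {b2,b6,b7,b8,b9}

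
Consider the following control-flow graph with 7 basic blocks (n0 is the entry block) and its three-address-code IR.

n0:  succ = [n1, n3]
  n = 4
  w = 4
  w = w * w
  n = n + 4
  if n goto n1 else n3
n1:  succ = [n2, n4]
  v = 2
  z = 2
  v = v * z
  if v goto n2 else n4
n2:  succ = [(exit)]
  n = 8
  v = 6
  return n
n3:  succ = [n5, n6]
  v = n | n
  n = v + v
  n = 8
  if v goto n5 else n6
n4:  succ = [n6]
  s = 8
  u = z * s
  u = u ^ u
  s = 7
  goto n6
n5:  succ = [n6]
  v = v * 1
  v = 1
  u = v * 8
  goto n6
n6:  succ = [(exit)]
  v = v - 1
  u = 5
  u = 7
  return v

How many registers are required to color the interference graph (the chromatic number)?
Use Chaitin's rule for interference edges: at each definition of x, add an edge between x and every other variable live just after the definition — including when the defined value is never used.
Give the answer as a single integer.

def/use:
  n0: {n,w} / ∅
  n1: {v,z} / ∅
  n2: {n,v} / ∅
  n3: {n,v} / {n}
  n4: {s,u} / {z}
  n5: {u,v} / {v}
  n6: {u,v} / {v}

Live sets:
  live n0: ∅→{n}
  live n1: ∅→{v,z}
  live n2: ∅→∅
  live n3: {n}→{v}
  live n4: {v,z}→{v}
  live n5: {v}→{v}
  live n6: {v}→∅

Interference:
  n — {v,w}
  s — {v,z}
  u — {v}
  v — {n,s,u,z}
  w — {n}
  z — {s,v}

Colouring:
  {s,v,z} pairwise interfere (3-clique) ⇒ χ ≥ 3
  3-colouring: c0={v,w}  c1={n,s,u}  c2={z}
  χ = 3

Answer: 3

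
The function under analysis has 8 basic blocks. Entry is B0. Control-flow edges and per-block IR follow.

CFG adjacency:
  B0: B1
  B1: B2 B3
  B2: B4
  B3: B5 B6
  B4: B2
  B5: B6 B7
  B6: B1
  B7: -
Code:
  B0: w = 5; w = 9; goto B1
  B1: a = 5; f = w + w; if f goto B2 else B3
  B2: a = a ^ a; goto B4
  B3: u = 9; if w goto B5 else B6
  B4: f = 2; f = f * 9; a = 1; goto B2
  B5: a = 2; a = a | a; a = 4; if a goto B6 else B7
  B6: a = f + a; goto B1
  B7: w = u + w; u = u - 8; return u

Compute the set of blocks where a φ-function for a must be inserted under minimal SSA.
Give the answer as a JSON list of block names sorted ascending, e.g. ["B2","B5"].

idom tree: B1←B0 B2←B1 B3←B1 B4←B2 B5←B3 B6←B3 B7←B5
Dom at joins:
  B1: preds {B0,B6}: {B0} ∩ {B0,B1,B3,B6} = {B0}; idom=B0
  B2: preds {B1,B4}: {B0,B1} ∩ {B0,B1,B2,B4} = {B0,B1}; idom=B1
  B6: preds {B3,B5}: {B0,B1,B3} ∩ {B0,B1,B3,B5} = {B0,B1,B3}; idom=B3

Frontier:
  join B1 pred B0: · stop@B0
  join B1 pred B6: B6→B3→B1 stop@B0
  join B2 pred B1: · stop@B1
  join B2 pred B4: B4→B2 stop@B1
  join B6 pred B3: · stop@B3
  join B6 pred B5: B5 stop@B3
  B0 → ∅
  B1 → {B1}
  B2 → {B2}
  B3 → {B1}
  B4 → {B2}
  B5 → {B6}
  B6 → {B1}
  B7 → ∅

φ for a: defs {B1,B2,B4,B5,B6}
  DF⁺ = {B1,B2,B6}

Answer: ["B1", "B2", "B6"]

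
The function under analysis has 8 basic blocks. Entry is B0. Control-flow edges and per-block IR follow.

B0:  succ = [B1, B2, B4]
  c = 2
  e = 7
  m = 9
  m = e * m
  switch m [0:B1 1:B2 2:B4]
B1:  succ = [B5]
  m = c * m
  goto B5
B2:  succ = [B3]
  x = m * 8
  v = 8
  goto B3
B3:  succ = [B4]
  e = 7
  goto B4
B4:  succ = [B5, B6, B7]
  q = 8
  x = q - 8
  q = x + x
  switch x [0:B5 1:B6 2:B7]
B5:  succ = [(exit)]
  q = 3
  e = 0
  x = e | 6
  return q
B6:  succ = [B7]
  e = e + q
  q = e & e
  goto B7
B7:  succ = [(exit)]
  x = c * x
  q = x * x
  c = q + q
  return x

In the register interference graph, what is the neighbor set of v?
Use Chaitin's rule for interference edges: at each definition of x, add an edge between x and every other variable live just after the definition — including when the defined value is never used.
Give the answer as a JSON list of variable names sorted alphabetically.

def/use:
  B0 def {c,e,m} use ∅
  B1 def {m} use {c,m}
  B2 def {v,x} use {m}
  B3 def {e} use ∅
  B4 def {q,x} use ∅
  B5 def {e,q,x} use ∅
  B6 def {e,q} use {e,q}
  B7 def {c,q,x} use {c,x}

Backward fixpoint:
  B0: in=∅ out={c,e,m}
  B1: in={c,m} out=∅
  B2: in={c,m} out={c}
  B3: in={c} out={c,e}
  B4: in={c,e} out={c,e,q,x}
  B5: in=∅ out=∅
  B6: in={c,e,q,x} out={c,x}
  B7: in={c,x} out=∅

Interfere edges:
  c — {e,m,q,v,x}
  e — {c,m,q,x}
  m — {c,e}
  q — {c,e,x}
  v — {c}
  x — {c,e,q}

N(v) = ["c"]

Answer: ["c"]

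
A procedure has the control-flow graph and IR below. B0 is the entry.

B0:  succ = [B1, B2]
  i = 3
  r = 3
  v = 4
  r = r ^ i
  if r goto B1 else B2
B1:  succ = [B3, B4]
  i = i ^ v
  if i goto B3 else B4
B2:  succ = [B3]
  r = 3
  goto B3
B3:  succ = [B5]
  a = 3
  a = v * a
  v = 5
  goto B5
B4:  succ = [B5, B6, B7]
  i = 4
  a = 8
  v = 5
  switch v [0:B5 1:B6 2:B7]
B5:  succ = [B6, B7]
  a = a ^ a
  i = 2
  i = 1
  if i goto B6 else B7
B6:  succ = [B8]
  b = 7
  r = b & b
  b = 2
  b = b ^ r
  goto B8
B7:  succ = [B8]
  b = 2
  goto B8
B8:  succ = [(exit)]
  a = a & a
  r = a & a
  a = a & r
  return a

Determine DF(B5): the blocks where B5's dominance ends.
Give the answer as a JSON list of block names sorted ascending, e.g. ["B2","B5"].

idom tree: B1←B0 B2←B0 B3←B0 B4←B1 B5←B0 B6←B0 B7←B0 B8←B0
Dom at joins:
  B3: preds {B1,B2}: {B0,B1} ∩ {B0,B2} = {B0}; idom=B0
  B5: preds {B3,B4}: {B0,B3} ∩ {B0,B1,B4} = {B0}; idom=B0
  B6: preds {B4,B5}: {B0,B1,B4} ∩ {B0,B5} = {B0}; idom=B0
  B7: preds {B4,B5}: {B0,B1,B4} ∩ {B0,B5} = {B0}; idom=B0
  B8: preds {B6,B7}: {B0,B6} ∩ {B0,B7} = {B0}; idom=B0

Frontier:
  B3←B1: walk B1 to B0
  B3←B2: walk B2 to B0
  B5←B3: walk B3 to B0
  B5←B4: walk B4→B1 to B0
  B6←B4: walk B4→B1 to B0
  B6←B5: walk B5 to B0
  B7←B4: walk B4→B1 to B0
  B7←B5: walk B5 to B0
  B8←B6: walk B6 to B0
  B8←B7: walk B7 to B0
  B0 → ∅
  B1 → {B3,B5,B6,B7}
  B2 → {B3}
  B3 → {B5}
  B4 → {B5,B6,B7}
  B5 → {B6,B7}
  B6 → {B8}
  B7 → {B8}
  B8 → ∅

DF(B5) = ["B6", "B7"]

Answer: ["B6", "B7"]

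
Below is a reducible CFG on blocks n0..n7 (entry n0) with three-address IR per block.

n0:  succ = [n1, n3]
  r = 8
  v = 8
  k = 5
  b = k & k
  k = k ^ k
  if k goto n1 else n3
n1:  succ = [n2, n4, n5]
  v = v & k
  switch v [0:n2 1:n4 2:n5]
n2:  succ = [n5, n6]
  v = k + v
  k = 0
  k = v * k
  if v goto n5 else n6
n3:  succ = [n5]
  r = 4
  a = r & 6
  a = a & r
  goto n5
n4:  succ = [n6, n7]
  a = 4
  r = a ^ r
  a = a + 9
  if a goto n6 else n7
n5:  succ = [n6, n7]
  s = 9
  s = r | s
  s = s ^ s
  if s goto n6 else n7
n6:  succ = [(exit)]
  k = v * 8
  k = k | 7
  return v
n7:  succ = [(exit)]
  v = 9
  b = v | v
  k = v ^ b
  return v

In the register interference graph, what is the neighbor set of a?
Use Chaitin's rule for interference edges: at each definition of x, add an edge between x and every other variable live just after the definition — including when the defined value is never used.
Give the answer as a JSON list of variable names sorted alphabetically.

def/use:
  n0: {b,k,r,v} / ∅
  n1: {v} / {k,v}
  n2: {k,v} / {k,v}
  n3: {a,r} / ∅
  n4: {a,r} / {r}
  n5: {s} / {r}
  n6: {k} / {v}
  n7: {b,k,v} / ∅

Backward fixpoint:
  n0: in=∅ out={k,r,v}
  n1: in={k,r,v} out={k,r,v}
  n2: in={k,r,v} out={r,v}
  n3: in={v} out={r,v}
  n4: in={r,v} out={v}
  n5: in={r,v} out={v}
  n6: in={v} out=∅
  n7: in=∅ out=∅

Conflict graph:
  a: {r,v}
  b: {k,r,v}
  k: {b,r,v}
  r: {a,b,k,s,v}
  s: {r,v}
  v: {a,b,k,r,s}

N(a) = ["r", "v"]

Answer: ["r", "v"]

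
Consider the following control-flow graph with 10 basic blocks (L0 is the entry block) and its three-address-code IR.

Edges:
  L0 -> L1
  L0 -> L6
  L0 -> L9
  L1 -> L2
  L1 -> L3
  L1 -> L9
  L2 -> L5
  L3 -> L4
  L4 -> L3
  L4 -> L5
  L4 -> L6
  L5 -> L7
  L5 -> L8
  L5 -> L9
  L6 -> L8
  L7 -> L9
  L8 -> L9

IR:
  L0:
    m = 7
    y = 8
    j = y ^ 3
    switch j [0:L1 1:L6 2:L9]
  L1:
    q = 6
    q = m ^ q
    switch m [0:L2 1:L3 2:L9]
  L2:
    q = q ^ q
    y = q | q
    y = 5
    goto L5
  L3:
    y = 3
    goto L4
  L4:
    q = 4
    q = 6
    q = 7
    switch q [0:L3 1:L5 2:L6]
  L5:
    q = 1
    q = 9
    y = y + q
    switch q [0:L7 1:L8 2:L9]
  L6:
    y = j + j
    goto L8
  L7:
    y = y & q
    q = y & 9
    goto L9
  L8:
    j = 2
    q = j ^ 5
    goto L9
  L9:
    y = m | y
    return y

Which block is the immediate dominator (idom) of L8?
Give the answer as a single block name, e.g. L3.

Answer: L0

Derivation:
idom tree: L1←L0 L2←L1 L3←L1 L4←L3 L5←L1 L6←L0 L7←L5 L8←L0 L9←L0
Dom at joins:
  L3: preds {L1,L4}: {L0,L1} ∩ {L0,L1,L3,L4} = {L0,L1}; idom=L1
  L5: preds {L2,L4}: {L0,L1,L2} ∩ {L0,L1,L3,L4} = {L0,L1}; idom=L1
  L6: preds {L0,L4}: {L0} ∩ {L0,L1,L3,L4} = {L0}; idom=L0
  L8: preds {L5,L6}: {L0,L1,L5} ∩ {L0,L6} = {L0}; idom=L0
  L9: preds {L0,L1,L5,L7,L8}: {L0} ∩ {L0,L1} ∩ {L0,L1,L5} ∩ {L0,L1,L5,L7} ∩ {L0,L8} = {L0}; idom=L0

idom(L8) = L0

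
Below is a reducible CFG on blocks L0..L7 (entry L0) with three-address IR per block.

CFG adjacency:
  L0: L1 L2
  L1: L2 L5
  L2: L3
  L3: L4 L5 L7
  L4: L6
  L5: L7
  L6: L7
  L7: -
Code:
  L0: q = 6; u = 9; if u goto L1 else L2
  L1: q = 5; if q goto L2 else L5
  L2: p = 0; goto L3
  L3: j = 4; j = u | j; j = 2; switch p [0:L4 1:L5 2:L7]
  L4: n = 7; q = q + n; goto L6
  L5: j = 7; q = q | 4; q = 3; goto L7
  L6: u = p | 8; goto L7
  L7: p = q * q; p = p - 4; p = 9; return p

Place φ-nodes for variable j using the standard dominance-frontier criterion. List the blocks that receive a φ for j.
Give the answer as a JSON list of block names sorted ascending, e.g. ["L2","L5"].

Answer: ["L5", "L7"]

Working:
idom tree: L1←L0 L2←L0 L3←L2 L4←L3 L5←L0 L6←L4 L7←L0
Join-block Dom:
  L2: preds {L0,L1}: {L0} ∩ {L0,L1} = {L0}; idom=L0
  L5: preds {L1,L3}: {L0,L1} ∩ {L0,L2,L3} = {L0}; idom=L0
  L7: preds {L3,L5,L6}: {L0,L2,L3} ∩ {L0,L5} ∩ {L0,L2,L3,L4,L6} = {L0}; idom=L0

DF walk-up:
  L2←L0: walk · to L0
  L2←L1: walk L1 to L0
  L5←L1: walk L1 to L0
  L5←L3: walk L3→L2 to L0
  L7←L3: walk L3→L2 to L0
  L7←L5: walk L5 to L0
  L7←L6: walk L6→L4→L3→L2 to L0
  L0 → ∅
  L1 → {L2,L5}
  L2 → {L5,L7}
  L3 → {L5,L7}
  L4 → {L7}
  L5 → {L7}
  L6 → {L7}
  L7 → ∅

φ for j: defs {L3,L5}
  DF⁺ = {L5,L7}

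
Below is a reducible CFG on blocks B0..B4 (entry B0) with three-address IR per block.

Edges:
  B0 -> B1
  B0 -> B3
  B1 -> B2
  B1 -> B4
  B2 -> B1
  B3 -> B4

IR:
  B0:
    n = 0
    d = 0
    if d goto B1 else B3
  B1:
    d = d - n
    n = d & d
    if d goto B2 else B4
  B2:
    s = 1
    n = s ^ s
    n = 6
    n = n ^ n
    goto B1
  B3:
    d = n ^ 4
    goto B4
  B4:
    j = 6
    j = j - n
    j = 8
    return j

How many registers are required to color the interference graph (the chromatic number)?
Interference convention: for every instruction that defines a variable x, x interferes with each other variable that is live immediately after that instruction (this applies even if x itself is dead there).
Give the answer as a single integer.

Answer: 2

Working:
Per-block:
  B0: {d,n} / ∅
  B1: {d,n} / {d,n}
  B2: {n,s} / ∅
  B3: {d} / {n}
  B4: {j} / {n}

Backward fixpoint:
  live B0: ∅→{d,n}
  live B1: {d,n}→{d,n}
  live B2: {d}→{d,n}
  live B3: {n}→{n}
  live B4: {n}→∅

Interference:
  d↔{n,s}
  j↔{n}
  n↔{d,j}
  s↔{d}

Registers:
  {d,n} pairwise interfere (2-clique) ⇒ χ ≥ 2
  2-colouring: c0={d,j}  c1={n,s}
  χ = 2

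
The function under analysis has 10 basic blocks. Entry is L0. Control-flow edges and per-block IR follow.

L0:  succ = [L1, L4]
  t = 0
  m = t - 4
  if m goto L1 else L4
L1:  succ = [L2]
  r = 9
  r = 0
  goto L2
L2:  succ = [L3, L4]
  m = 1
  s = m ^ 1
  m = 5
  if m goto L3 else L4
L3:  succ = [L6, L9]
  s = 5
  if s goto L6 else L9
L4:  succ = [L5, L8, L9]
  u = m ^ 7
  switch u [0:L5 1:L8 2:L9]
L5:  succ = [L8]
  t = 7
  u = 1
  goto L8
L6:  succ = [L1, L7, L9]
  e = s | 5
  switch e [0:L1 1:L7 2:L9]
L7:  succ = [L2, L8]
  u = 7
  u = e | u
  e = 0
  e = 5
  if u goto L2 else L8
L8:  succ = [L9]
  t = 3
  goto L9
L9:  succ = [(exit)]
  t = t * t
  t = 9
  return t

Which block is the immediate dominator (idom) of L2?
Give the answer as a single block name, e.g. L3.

Answer: L1

Derivation:
idom tree: L1←L0 L2←L1 L3←L2 L4←L0 L5←L4 L6←L3 L7←L6 L8←L0 L9←L0
Dom at joins:
  L1: preds {L0,L6}: {L0} ∩ {L0,L1,L2,L3,L6} = {L0}; idom=L0
  L2: preds {L1,L7}: {L0,L1} ∩ {L0,L1,L2,L3,L6,L7} = {L0,L1}; idom=L1
  L4: preds {L0,L2}: {L0} ∩ {L0,L1,L2} = {L0}; idom=L0
  L8: preds {L4,L5,L7}: {L0,L4} ∩ {L0,L4,L5} ∩ {L0,L1,L2,L3,L6,L7} = {L0}; idom=L0
  L9: preds {L3,L4,L6,L8}: {L0,L1,L2,L3} ∩ {L0,L4} ∩ {L0,L1,L2,L3,L6} ∩ {L0,L8} = {L0}; idom=L0

idom(L2) = L1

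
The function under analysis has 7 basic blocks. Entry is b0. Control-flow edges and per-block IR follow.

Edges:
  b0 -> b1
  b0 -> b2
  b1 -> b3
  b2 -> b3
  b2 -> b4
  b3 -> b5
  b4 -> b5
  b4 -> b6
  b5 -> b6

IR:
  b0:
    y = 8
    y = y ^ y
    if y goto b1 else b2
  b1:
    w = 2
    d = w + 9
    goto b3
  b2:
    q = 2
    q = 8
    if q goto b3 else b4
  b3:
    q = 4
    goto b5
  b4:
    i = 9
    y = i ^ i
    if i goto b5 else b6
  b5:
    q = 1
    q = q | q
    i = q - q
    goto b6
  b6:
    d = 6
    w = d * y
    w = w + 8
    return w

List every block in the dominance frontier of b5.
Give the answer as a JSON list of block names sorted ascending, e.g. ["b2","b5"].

Answer: ["b6"]

Analysis:
idom tree: b1←b0 b2←b0 b3←b0 b4←b2 b5←b0 b6←b0
Dom at joins:
  b3: preds {b1,b2}: {b0,b1} ∩ {b0,b2} = {b0}; idom=b0
  b5: preds {b3,b4}: {b0,b3} ∩ {b0,b2,b4} = {b0}; idom=b0
  b6: preds {b4,b5}: {b0,b2,b4} ∩ {b0,b5} = {b0}; idom=b0

DF derivation:
  b3←b1: walk b1 to b0
  b3←b2: walk b2 to b0
  b5←b3: walk b3 to b0
  b5←b4: walk b4→b2 to b0
  b6←b4: walk b4→b2 to b0
  b6←b5: walk b5 to b0
  b0 → ∅
  b1 → {b3}
  b2 → {b3,b5,b6}
  b3 → {b5}
  b4 → {b5,b6}
  b5 → {b6}
  b6 → ∅

DF(b5) = ["b6"]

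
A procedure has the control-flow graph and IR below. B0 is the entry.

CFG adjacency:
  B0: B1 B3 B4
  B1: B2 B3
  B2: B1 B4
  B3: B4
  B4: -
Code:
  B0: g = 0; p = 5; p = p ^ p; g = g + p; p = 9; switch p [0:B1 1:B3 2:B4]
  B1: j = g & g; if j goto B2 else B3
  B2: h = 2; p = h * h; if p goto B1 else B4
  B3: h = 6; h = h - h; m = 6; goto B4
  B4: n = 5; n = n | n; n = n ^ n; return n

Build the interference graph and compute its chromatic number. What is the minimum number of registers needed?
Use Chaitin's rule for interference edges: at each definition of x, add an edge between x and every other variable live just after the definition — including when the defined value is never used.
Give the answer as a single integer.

def/use:
  B0 def {g,p} use ∅
  B1 def {j} use {g}
  B2 def {h,p} use ∅
  B3 def {h,m} use ∅
  B4 def {n} use ∅

Live sets:
  B0 li=∅ lo={g}
  B1 li={g} lo={g}
  B2 li={g} lo={g}
  B3 li=∅ lo=∅
  B4 li=∅ lo=∅

Interfere edges:
  g — {h,j,p}
  h — {g}
  j — {g}
  m — ∅
  n — ∅
  p — {g}

Registers:
  clique {g,h} ⇒ need ≥ 2
  2-colouring: R0={g,m,n}  R1={h,j,p}
  χ = 2

Answer: 2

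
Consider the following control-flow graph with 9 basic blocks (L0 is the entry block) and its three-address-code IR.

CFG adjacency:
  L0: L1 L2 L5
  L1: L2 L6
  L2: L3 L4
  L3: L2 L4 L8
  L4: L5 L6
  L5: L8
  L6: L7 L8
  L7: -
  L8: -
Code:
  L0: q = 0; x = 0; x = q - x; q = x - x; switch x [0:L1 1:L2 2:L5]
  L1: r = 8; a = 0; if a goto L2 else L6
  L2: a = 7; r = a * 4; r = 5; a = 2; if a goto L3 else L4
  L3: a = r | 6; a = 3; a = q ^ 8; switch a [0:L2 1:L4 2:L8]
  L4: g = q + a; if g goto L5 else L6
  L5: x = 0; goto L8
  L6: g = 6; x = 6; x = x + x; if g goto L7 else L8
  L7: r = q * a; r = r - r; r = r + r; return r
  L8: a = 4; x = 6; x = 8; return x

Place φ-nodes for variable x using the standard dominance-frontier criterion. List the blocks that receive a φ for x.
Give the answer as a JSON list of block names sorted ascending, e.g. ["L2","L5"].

Answer: ["L8"]

Working:
idom tree: L1←L0 L2←L0 L3←L2 L4←L2 L5←L0 L6←L0 L7←L6 L8←L0
Join-block Dom:
  L2: preds {L0,L1,L3}: {L0} ∩ {L0,L1} ∩ {L0,L2,L3} = {L0}; idom=L0
  L4: preds {L2,L3}: {L0,L2} ∩ {L0,L2,L3} = {L0,L2}; idom=L2
  L5: preds {L0,L4}: {L0} ∩ {L0,L2,L4} = {L0}; idom=L0
  L6: preds {L1,L4}: {L0,L1} ∩ {L0,L2,L4} = {L0}; idom=L0
  L8: preds {L3,L5,L6}: {L0,L2,L3} ∩ {L0,L5} ∩ {L0,L6} = {L0}; idom=L0

DF walk-up:
  join L2 pred L0: · stop@L0
  join L2 pred L1: L1 stop@L0
  join L2 pred L3: L3→L2 stop@L0
  join L4 pred L2: · stop@L2
  join L4 pred L3: L3 stop@L2
  join L5 pred L0: · stop@L0
  join L5 pred L4: L4→L2 stop@L0
  join L6 pred L1: L1 stop@L0
  join L6 pred L4: L4→L2 stop@L0
  join L8 pred L3: L3→L2 stop@L0
  join L8 pred L5: L5 stop@L0
  join L8 pred L6: L6 stop@L0
  L0: DF=∅
  L1: DF={L2,L6}
  L2: DF={L2,L5,L6,L8}
  L3: DF={L2,L4,L8}
  L4: DF={L5,L6}
  L5: DF={L8}
  L6: DF={L8}
  L7: DF=∅
  L8: DF=∅

φ for x: defs {L0,L5,L6,L8}
  DF⁺ = {L8}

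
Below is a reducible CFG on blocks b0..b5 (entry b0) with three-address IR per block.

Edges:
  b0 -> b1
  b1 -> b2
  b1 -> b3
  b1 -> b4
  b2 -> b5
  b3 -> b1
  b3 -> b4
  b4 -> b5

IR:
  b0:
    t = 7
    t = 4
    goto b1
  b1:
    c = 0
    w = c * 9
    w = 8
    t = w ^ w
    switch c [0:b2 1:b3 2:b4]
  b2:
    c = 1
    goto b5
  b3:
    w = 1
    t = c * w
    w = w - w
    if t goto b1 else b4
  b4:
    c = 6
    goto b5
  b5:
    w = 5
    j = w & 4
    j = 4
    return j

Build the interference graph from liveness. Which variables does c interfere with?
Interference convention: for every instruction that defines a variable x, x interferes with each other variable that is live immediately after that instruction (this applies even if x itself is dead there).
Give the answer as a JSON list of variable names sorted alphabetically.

def/use:
  b0: {t} / ∅
  b1: {c,t,w} / ∅
  b2: {c} / ∅
  b3: {t,w} / {c}
  b4: {c} / ∅
  b5: {j,w} / ∅

Backward fixpoint:
  live b0: ∅→∅
  live b1: ∅→{c}
  live b2: ∅→∅
  live b3: {c}→∅
  live b4: ∅→∅
  live b5: ∅→∅

Conflict graph:
  c: {t,w}
  j: ∅
  t: {c,w}
  w: {c,t}

N(c) = ["t", "w"]

Answer: ["t", "w"]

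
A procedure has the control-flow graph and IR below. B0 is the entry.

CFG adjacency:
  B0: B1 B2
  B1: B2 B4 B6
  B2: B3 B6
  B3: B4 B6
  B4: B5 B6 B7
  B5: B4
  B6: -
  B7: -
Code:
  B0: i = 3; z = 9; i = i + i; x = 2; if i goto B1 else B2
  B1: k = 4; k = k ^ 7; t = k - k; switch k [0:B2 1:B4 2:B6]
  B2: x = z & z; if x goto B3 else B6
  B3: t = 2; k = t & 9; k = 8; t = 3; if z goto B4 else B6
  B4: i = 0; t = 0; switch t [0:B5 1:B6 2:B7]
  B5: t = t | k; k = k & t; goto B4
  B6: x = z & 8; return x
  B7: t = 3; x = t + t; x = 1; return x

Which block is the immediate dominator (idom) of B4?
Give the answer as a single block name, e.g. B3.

idom tree: B1←B0 B2←B0 B3←B2 B4←B0 B5←B4 B6←B0 B7←B4
Dom at joins:
  B2: preds {B0,B1}: {B0} ∩ {B0,B1} = {B0}; idom=B0
  B4: preds {B1,B3,B5}: {B0,B1} ∩ {B0,B2,B3} ∩ {B0,B4,B5} = {B0}; idom=B0
  B6: preds {B1,B2,B3,B4}: {B0,B1} ∩ {B0,B2} ∩ {B0,B2,B3} ∩ {B0,B4} = {B0}; idom=B0

idom(B4) = B0

Answer: B0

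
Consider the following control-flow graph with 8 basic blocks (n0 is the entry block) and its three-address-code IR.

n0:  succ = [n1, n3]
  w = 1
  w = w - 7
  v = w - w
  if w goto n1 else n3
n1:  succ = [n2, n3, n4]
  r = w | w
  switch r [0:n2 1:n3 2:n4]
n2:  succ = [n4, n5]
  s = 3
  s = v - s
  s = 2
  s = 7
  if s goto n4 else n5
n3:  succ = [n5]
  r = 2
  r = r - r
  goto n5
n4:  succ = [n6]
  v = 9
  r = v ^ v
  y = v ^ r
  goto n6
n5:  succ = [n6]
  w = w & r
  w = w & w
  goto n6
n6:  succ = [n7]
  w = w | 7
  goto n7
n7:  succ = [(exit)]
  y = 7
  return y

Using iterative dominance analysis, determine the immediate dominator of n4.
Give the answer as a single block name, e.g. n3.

idom tree: n1←n0 n2←n1 n3←n0 n4←n1 n5←n0 n6←n0 n7←n6
Dom at joins:
  n3: preds {n0,n1}: {n0} ∩ {n0,n1} = {n0}; idom=n0
  n4: preds {n1,n2}: {n0,n1} ∩ {n0,n1,n2} = {n0,n1}; idom=n1
  n5: preds {n2,n3}: {n0,n1,n2} ∩ {n0,n3} = {n0}; idom=n0
  n6: preds {n4,n5}: {n0,n1,n4} ∩ {n0,n5} = {n0}; idom=n0

idom(n4) = n1

Answer: n1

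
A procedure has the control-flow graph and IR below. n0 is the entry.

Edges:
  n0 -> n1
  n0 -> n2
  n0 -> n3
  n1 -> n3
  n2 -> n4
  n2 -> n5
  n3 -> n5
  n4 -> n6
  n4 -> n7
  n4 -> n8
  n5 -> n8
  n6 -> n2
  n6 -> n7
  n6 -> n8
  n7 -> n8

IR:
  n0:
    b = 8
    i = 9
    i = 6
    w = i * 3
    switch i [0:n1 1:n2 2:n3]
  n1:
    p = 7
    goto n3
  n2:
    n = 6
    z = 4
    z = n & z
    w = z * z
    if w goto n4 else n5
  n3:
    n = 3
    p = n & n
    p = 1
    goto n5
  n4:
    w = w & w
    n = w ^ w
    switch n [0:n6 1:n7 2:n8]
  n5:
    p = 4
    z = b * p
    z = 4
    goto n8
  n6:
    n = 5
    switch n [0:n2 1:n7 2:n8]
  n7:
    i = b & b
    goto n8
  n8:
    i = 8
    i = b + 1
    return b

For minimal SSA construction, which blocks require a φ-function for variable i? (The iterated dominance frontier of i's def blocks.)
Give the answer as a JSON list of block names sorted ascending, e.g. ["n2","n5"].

Answer: ["n8"]

Derivation:
idom tree: n1←n0 n2←n0 n3←n0 n4←n2 n5←n0 n6←n4 n7←n4 n8←n0
Join-block Dom:
  n2: preds {n0,n6}: {n0} ∩ {n0,n2,n4,n6} = {n0}; idom=n0
  n3: preds {n0,n1}: {n0} ∩ {n0,n1} = {n0}; idom=n0
  n5: preds {n2,n3}: {n0,n2} ∩ {n0,n3} = {n0}; idom=n0
  n7: preds {n4,n6}: {n0,n2,n4} ∩ {n0,n2,n4,n6} = {n0,n2,n4}; idom=n4
  n8: preds {n4,n5,n6,n7}: {n0,n2,n4} ∩ {n0,n5} ∩ {n0,n2,n4,n6} ∩ {n0,n2,n4,n7} = {n0}; idom=n0

DF derivation:
  n2←n0: walk · to n0
  n2←n6: walk n6→n4→n2 to n0
  n3←n0: walk · to n0
  n3←n1: walk n1 to n0
  n5←n2: walk n2 to n0
  n5←n3: walk n3 to n0
  n7←n4: walk · to n4
  n7←n6: walk n6 to n4
  n8←n4: walk n4→n2 to n0
  n8←n5: walk n5 to n0
  n8←n6: walk n6→n4→n2 to n0
  n8←n7: walk n7→n4→n2 to n0
  DF(n0)=∅
  DF(n1)={n3}
  DF(n2)={n2,n5,n8}
  DF(n3)={n5}
  DF(n4)={n2,n8}
  DF(n5)={n8}
  DF(n6)={n2,n7,n8}
  DF(n7)={n8}
  DF(n8)=∅

φ for i: defs {n0,n7,n8}
  DF⁺ = {n8}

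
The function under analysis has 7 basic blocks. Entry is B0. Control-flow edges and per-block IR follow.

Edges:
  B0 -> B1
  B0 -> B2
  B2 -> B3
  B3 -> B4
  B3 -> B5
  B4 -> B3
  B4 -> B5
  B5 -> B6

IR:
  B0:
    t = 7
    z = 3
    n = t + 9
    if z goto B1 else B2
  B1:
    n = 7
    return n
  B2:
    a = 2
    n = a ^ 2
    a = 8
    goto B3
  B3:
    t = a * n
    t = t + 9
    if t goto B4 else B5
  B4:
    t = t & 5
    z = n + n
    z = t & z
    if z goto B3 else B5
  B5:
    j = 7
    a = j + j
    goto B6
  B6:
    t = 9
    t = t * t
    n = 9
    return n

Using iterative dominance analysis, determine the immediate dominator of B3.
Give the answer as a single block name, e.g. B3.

idom tree: B1←B0 B2←B0 B3←B2 B4←B3 B5←B3 B6←B5
Join-block Dom:
  B3: preds {B2,B4}: {B0,B2} ∩ {B0,B2,B3,B4} = {B0,B2}; idom=B2
  B5: preds {B3,B4}: {B0,B2,B3} ∩ {B0,B2,B3,B4} = {B0,B2,B3}; idom=B3

idom(B3) = B2

Answer: B2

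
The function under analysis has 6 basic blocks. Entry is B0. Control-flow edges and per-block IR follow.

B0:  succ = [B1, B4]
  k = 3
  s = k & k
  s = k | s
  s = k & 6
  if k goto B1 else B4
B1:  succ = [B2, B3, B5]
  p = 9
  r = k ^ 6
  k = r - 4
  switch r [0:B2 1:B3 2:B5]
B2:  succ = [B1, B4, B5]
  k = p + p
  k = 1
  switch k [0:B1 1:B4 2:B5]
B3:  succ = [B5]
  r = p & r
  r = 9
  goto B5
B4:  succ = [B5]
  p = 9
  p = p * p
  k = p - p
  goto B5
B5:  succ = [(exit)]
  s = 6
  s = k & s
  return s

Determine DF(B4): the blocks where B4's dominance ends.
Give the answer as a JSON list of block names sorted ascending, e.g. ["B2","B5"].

Answer: ["B5"]

Analysis:
idom tree: B1←B0 B2←B1 B3←B1 B4←B0 B5←B0
Join-block Dom:
  B1: preds {B0,B2}: {B0} ∩ {B0,B1,B2} = {B0}; idom=B0
  B4: preds {B0,B2}: {B0} ∩ {B0,B1,B2} = {B0}; idom=B0
  B5: preds {B1,B2,B3,B4}: {B0,B1} ∩ {B0,B1,B2} ∩ {B0,B1,B3} ∩ {B0,B4} = {B0}; idom=B0

Frontier:
  join B1 pred B0: · stop@B0
  join B1 pred B2: B2→B1 stop@B0
  join B4 pred B0: · stop@B0
  join B4 pred B2: B2→B1 stop@B0
  join B5 pred B1: B1 stop@B0
  join B5 pred B2: B2→B1 stop@B0
  join B5 pred B3: B3→B1 stop@B0
  join B5 pred B4: B4 stop@B0
  B0 → ∅
  B1 → {B1,B4,B5}
  B2 → {B1,B4,B5}
  B3 → {B5}
  B4 → {B5}
  B5 → ∅

DF(B4) = ["B5"]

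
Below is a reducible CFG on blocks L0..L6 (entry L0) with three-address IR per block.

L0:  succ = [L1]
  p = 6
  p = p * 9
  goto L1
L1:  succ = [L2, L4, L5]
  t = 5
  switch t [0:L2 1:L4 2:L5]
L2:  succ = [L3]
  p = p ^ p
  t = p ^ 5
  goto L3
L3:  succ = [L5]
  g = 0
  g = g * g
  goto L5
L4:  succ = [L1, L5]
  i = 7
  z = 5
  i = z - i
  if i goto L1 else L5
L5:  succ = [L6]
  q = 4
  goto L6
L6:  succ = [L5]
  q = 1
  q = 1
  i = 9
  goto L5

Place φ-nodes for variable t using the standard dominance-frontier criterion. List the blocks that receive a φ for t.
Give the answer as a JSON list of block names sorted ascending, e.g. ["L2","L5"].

idom tree: L1←L0 L2←L1 L3←L2 L4←L1 L5←L1 L6←L5
Dom at joins:
  L1: preds {L0,L4}: {L0} ∩ {L0,L1,L4} = {L0}; idom=L0
  L5: preds {L1,L3,L4,L6}: {L0,L1} ∩ {L0,L1,L2,L3} ∩ {L0,L1,L4} ∩ {L0,L1,L5,L6} = {L0,L1}; idom=L1

DF walk-up:
  join L1 pred L0: · stop@L0
  join L1 pred L4: L4→L1 stop@L0
  join L5 pred L1: · stop@L1
  join L5 pred L3: L3→L2 stop@L1
  join L5 pred L4: L4 stop@L1
  join L5 pred L6: L6→L5 stop@L1
  L0: DF=∅
  L1: DF={L1}
  L2: DF={L5}
  L3: DF={L5}
  L4: DF={L1,L5}
  L5: DF={L5}
  L6: DF={L5}

φ for t: defs {L1,L2}
  DF⁺ = {L1,L5}

Answer: ["L1", "L5"]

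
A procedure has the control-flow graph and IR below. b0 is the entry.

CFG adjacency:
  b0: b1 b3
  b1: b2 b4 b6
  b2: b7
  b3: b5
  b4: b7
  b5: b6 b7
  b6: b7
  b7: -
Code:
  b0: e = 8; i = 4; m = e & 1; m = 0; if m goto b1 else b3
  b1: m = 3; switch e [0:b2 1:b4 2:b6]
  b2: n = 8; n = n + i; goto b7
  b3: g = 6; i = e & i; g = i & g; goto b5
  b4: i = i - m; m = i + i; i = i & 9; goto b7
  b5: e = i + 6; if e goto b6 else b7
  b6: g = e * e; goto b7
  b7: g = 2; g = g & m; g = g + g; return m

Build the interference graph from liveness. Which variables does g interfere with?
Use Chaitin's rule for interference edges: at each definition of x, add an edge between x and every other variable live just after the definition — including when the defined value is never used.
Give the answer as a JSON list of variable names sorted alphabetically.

Answer: ["e", "i", "m"]

Derivation:
Block summaries:
  b0: def={e,i,m} ue=∅
  b1: def={m} ue={e}
  b2: def={n} ue={i}
  b3: def={g,i} ue={e,i}
  b4: def={i,m} ue={i,m}
  b5: def={e} ue={i}
  b6: def={g} ue={e}
  b7: def={g} ue={m}

Live sets:
  b0 li=∅ lo={e,i,m}
  b1 li={e,i} lo={e,i,m}
  b2 li={i,m} lo={m}
  b3 li={e,i,m} lo={i,m}
  b4 li={i,m} lo={m}
  b5 li={i,m} lo={e,m}
  b6 li={e,m} lo={m}
  b7 li={m} lo=∅

Interfere edges:
  e — {g,i,m}
  g — {e,i,m}
  i — {e,g,m,n}
  m — {e,g,i,n}
  n — {i,m}

N(g) = ["e", "i", "m"]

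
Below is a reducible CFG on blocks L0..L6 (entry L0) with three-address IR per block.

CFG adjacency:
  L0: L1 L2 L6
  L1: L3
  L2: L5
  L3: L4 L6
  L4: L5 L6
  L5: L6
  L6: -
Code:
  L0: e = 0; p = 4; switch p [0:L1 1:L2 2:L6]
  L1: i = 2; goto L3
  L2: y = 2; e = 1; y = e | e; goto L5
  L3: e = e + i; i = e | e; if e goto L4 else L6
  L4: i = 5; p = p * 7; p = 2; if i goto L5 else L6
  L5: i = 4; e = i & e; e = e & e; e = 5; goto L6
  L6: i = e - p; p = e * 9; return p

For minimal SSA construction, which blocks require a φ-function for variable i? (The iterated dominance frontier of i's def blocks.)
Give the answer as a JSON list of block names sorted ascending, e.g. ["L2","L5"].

Answer: ["L5", "L6"]

Working:
idom tree: L1←L0 L2←L0 L3←L1 L4←L3 L5←L0 L6←L0
Dom at joins:
  L5: preds {L2,L4}: {L0,L2} ∩ {L0,L1,L3,L4} = {L0}; idom=L0
  L6: preds {L0,L3,L4,L5}: {L0} ∩ {L0,L1,L3} ∩ {L0,L1,L3,L4} ∩ {L0,L5} = {L0}; idom=L0

Frontier:
  L5←L2: walk L2 to L0
  L5←L4: walk L4→L3→L1 to L0
  L6←L0: walk · to L0
  L6←L3: walk L3→L1 to L0
  L6←L4: walk L4→L3→L1 to L0
  L6←L5: walk L5 to L0
  L0 → ∅
  L1 → {L5,L6}
  L2 → {L5}
  L3 → {L5,L6}
  L4 → {L5,L6}
  L5 → {L6}
  L6 → ∅

φ for i: defs {L1,L3,L4,L5,L6}
  DF⁺ = {L5,L6}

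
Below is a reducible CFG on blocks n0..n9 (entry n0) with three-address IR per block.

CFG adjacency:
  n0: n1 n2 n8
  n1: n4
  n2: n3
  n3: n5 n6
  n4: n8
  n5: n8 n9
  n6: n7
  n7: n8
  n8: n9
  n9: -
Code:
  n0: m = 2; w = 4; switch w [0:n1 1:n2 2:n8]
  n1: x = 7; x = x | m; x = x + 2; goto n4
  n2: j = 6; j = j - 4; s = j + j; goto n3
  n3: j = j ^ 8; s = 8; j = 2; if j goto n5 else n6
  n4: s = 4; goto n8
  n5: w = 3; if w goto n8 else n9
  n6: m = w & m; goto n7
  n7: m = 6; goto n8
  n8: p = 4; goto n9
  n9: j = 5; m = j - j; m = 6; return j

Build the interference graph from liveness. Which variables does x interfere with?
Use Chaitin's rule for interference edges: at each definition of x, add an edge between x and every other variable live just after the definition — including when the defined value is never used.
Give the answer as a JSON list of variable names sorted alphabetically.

def/use:
  n0: {m,w} / ∅
  n1: {x} / {m}
  n2: {j,s} / ∅
  n3: {j,s} / {j}
  n4: {s} / ∅
  n5: {w} / ∅
  n6: {m} / {m,w}
  n7: {m} / ∅
  n8: {p} / ∅
  n9: {j,m} / ∅

Backward fixpoint:
  live n0: ∅→{m,w}
  live n1: {m}→∅
  live n2: {m,w}→{j,m,w}
  live n3: {j,m,w}→{m,w}
  live n4: ∅→∅
  live n5: ∅→∅
  live n6: {m,w}→∅
  live n7: ∅→∅
  live n8: ∅→∅
  live n9: ∅→∅

Interfere edges:
  j↔{m,s,w}
  m↔{j,s,w,x}
  p↔∅
  s↔{j,m,w}
  w↔{j,m,s}
  x↔{m}

N(x) = ["m"]

Answer: ["m"]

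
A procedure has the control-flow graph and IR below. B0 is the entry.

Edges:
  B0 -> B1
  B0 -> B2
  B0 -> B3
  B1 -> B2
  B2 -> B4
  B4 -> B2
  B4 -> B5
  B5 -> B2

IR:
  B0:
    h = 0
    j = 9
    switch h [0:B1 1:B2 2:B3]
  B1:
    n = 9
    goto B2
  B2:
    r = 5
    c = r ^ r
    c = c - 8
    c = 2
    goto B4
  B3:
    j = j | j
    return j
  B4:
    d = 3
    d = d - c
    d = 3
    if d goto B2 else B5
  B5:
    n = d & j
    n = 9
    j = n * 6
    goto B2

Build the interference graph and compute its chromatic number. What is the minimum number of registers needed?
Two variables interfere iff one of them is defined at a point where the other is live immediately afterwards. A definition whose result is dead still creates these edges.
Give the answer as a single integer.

Per-block:
  B0: {h,j} / ∅
  B1: {n} / ∅
  B2: {c,r} / ∅
  B3: {j} / {j}
  B4: {d} / {c}
  B5: {j,n} / {d,j}

Backward fixpoint:
  B0: in=∅ out={j}
  B1: in={j} out={j}
  B2: in={j} out={c,j}
  B3: in={j} out=∅
  B4: in={c,j} out={d,j}
  B5: in={d,j} out={j}

Conflict graph:
  c: {d,j}
  d: {c,j}
  h: {j}
  j: {c,d,h,n,r}
  n: {j}
  r: {j}

Colouring:
  clique {c,d,j} ⇒ need ≥ 3
  assign c→r1 d→r2 h→r1 j→r0 n→r1 r→r1 — no edge inside a register ⇒ χ ≤ 3
  χ = 3

Answer: 3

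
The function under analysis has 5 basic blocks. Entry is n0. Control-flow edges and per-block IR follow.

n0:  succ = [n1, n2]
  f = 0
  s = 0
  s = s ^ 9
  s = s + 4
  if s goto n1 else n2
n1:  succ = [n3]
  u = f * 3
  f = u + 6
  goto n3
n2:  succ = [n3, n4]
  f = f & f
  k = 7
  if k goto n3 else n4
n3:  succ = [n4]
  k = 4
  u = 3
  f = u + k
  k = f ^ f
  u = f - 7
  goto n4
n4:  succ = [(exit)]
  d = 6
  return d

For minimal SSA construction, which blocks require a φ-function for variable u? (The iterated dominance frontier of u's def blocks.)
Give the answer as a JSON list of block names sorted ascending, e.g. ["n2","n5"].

idom tree: n1←n0 n2←n0 n3←n0 n4←n0
Dom at joins:
  n3: preds {n1,n2}: {n0,n1} ∩ {n0,n2} = {n0}; idom=n0
  n4: preds {n2,n3}: {n0,n2} ∩ {n0,n3} = {n0}; idom=n0

Frontier:
  n3←n1: walk n1 to n0
  n3←n2: walk n2 to n0
  n4←n2: walk n2 to n0
  n4←n3: walk n3 to n0
  n0: DF=∅
  n1: DF={n3}
  n2: DF={n3,n4}
  n3: DF={n4}
  n4: DF=∅

φ for u: defs {n1,n3}
  DF⁺ = {n3,n4}

Answer: ["n3", "n4"]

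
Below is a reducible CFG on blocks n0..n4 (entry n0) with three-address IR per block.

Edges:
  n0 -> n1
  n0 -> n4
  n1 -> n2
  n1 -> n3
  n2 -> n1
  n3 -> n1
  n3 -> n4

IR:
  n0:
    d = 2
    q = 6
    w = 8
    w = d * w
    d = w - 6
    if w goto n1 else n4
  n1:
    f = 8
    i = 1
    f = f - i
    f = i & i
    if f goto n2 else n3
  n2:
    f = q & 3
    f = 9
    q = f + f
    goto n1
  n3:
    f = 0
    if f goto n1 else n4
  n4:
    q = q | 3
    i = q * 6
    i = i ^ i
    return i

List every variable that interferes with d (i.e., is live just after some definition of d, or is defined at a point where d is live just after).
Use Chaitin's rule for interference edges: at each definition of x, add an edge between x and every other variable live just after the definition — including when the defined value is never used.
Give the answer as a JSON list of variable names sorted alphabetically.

Per-block:
  n0: def={d,q,w} ue=∅
  n1: def={f,i} ue=∅
  n2: def={f,q} ue={q}
  n3: def={f} ue=∅
  n4: def={i,q} ue={q}

Live sets:
  n0: in=∅ out={q}
  n1: in={q} out={q}
  n2: in={q} out={q}
  n3: in={q} out={q}
  n4: in={q} out=∅

Interference:
  d: {q,w}
  f: {i,q}
  i: {f,q}
  q: {d,f,i,w}
  w: {d,q}

N(d) = ["q", "w"]

Answer: ["q", "w"]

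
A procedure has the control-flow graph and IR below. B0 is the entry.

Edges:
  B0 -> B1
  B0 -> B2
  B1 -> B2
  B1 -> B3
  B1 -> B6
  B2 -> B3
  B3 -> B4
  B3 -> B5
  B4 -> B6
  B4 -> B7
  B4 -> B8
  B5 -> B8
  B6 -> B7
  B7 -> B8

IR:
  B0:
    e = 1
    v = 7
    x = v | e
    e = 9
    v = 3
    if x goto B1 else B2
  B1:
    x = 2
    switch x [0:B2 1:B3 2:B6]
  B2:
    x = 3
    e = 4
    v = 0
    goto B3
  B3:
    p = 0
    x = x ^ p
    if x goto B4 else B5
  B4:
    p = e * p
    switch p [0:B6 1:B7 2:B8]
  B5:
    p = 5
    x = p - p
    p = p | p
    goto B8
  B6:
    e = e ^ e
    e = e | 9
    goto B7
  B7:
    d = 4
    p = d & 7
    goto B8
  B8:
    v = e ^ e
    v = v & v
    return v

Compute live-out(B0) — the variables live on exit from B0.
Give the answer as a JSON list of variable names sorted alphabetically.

Answer: ["e"]

Analysis:
Per-block:
  B0: {e,v,x} / ∅
  B1: {x} / ∅
  B2: {e,v,x} / ∅
  B3: {p,x} / {x}
  B4: {p} / {e,p}
  B5: {p,x} / ∅
  B6: {e} / {e}
  B7: {d,p} / ∅
  B8: {v} / {e}

Backward fixpoint:
  live B0: ∅→{e}
  live B1: {e}→{e,x}
  live B2: ∅→{e,x}
  live B3: {e,x}→{e,p}
  live B4: {e,p}→{e}
  live B5: {e}→{e}
  live B6: {e}→{e}
  live B7: {e}→{e}
  live B8: {e}→∅

live-out(B0) = ["e"]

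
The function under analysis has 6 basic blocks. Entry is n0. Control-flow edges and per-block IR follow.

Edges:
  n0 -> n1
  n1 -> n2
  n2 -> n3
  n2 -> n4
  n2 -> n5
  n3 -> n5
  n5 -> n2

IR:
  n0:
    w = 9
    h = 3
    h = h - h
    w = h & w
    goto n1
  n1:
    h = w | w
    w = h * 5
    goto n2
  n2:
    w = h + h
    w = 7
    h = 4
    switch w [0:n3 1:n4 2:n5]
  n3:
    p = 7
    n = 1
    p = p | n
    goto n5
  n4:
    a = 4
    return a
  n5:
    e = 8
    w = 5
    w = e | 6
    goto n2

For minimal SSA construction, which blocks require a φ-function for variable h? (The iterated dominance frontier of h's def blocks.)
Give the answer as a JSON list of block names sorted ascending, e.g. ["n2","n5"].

idom tree: n1←n0 n2←n1 n3←n2 n4←n2 n5←n2
Join-block Dom:
  n2: preds {n1,n5}: {n0,n1} ∩ {n0,n1,n2,n5} = {n0,n1}; idom=n1
  n5: preds {n2,n3}: {n0,n1,n2} ∩ {n0,n1,n2,n3} = {n0,n1,n2}; idom=n2

DF derivation:
  n2←n1: walk · to n1
  n2←n5: walk n5→n2 to n1
  n5←n2: walk · to n2
  n5←n3: walk n3 to n2
  n0 → ∅
  n1 → ∅
  n2 → {n2}
  n3 → {n5}
  n4 → ∅
  n5 → {n2}

φ for h: defs {n0,n1,n2}
  DF⁺ = {n2}

Answer: ["n2"]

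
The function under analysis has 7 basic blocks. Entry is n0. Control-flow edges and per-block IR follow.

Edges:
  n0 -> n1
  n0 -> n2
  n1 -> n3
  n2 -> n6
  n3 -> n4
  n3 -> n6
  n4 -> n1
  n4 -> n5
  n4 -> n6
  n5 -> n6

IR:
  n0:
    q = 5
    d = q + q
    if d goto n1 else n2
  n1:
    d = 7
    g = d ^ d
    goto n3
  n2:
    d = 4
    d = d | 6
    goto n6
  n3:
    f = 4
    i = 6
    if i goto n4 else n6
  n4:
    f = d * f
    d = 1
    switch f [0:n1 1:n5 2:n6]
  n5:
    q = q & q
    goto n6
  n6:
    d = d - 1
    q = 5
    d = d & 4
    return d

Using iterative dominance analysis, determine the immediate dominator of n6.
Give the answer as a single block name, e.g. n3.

Answer: n0

Derivation:
idom tree: n1←n0 n2←n0 n3←n1 n4←n3 n5←n4 n6←n0
Dom∩ at merges:
  n1: preds {n0,n4}: {n0} ∩ {n0,n1,n3,n4} = {n0}; idom=n0
  n6: preds {n2,n3,n4,n5}: {n0,n2} ∩ {n0,n1,n3} ∩ {n0,n1,n3,n4} ∩ {n0,n1,n3,n4,n5} = {n0}; idom=n0

idom(n6) = n0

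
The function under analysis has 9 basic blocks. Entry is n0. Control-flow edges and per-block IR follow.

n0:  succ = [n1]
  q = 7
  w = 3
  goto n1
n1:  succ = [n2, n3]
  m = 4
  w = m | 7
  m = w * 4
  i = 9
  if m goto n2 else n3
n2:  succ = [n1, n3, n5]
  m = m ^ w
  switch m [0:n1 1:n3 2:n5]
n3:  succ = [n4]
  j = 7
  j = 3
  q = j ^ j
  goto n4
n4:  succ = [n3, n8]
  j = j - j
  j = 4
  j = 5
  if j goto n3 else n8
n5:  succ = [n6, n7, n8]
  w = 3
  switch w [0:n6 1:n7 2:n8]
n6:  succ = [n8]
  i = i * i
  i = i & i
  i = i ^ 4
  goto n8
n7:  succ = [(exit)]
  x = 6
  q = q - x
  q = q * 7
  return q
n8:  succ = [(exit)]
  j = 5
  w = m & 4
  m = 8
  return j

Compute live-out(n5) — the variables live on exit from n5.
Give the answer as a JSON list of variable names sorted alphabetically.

Per-block:
  n0: def={q,w} ue=∅
  n1: def={i,m,w} ue=∅
  n2: def={m} ue={m,w}
  n3: def={j,q} ue=∅
  n4: def={j} ue={j}
  n5: def={w} ue=∅
  n6: def={i} ue={i}
  n7: def={q,x} ue={q}
  n8: def={j,m,w} ue={m}

Liveness:
  n0 li=∅ lo={q}
  n1 li={q} lo={i,m,q,w}
  n2 li={i,m,q,w} lo={i,m,q}
  n3 li={m} lo={j,m}
  n4 li={j,m} lo={m}
  n5 li={i,m,q} lo={i,m,q}
  n6 li={i,m} lo={m}
  n7 li={q} lo=∅
  n8 li={m} lo=∅

live-out(n5) = ["i", "m", "q"]

Answer: ["i", "m", "q"]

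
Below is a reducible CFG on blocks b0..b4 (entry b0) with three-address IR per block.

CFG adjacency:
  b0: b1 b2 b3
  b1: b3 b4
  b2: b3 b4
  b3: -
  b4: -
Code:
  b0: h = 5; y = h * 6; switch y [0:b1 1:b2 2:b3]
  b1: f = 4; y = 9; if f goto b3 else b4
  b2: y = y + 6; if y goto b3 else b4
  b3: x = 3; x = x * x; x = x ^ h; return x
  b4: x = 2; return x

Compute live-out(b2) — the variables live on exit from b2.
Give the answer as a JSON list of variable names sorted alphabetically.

Answer: ["h"]

Working:
def/use:
  b0 def {h,y} use ∅
  b1 def {f,y} use ∅
  b2 def {y} use {y}
  b3 def {x} use {h}
  b4 def {x} use ∅

Liveness:
  b0: in=∅ out={h,y}
  b1: in={h} out={h}
  b2: in={h,y} out={h}
  b3: in={h} out=∅
  b4: in=∅ out=∅

live-out(b2) = ["h"]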